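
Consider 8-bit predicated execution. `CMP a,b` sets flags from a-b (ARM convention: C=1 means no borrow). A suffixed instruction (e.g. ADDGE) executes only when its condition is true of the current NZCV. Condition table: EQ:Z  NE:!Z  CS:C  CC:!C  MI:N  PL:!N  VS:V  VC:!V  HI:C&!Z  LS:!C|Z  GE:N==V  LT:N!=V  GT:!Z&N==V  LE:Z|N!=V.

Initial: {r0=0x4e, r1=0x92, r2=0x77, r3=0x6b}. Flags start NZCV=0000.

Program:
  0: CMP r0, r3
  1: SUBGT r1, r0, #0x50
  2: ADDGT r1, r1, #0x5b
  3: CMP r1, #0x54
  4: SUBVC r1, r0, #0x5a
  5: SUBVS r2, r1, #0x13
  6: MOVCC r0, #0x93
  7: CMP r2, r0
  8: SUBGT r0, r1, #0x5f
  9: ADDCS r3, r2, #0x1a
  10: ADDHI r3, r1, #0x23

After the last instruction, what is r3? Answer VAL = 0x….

[0] flags=1000 → (cmp)
[1] flags=1000 GT?F → skip
[2] flags=1000 GT?F → skip
[3] flags=0011 → (cmp)
[4] flags=0011 VC?F → skip
[5] flags=0011 VS?T → r2=0x7f
[6] flags=0011 CC?F → skip
[7] flags=0010 → (cmp)
[8] flags=0010 GT?T → r0=0x33
[9] flags=0010 CS?T → r3=0x99
[10] flags=0010 HI?T → r3=0xb5

VAL = 0xb5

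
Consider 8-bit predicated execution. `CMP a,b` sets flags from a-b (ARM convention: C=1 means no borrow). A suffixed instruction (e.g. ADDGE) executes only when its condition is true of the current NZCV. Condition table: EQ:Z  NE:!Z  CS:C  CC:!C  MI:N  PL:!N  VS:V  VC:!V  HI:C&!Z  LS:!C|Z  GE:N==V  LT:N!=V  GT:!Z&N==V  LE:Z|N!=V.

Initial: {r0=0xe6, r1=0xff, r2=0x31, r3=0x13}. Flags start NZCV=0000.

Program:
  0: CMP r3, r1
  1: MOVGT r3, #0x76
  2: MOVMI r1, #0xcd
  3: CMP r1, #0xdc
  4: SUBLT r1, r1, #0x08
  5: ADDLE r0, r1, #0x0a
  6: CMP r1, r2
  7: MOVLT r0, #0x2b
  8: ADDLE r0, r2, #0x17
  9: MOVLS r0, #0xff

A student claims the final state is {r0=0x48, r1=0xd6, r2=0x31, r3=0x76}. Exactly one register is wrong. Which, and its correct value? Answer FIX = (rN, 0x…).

[0] flags=0000 → (cmp)
[1] flags=0000 GT?T → r3=0x76
[2] flags=0000 MI?F → skip
[3] flags=0010 → (cmp)
[4] flags=0010 LT?F → skip
[5] flags=0010 LE?F → skip
[6] flags=1010 → (cmp)
[7] flags=1010 LT?T → r0=0x2b
[8] flags=1010 LE?T → r0=0x48
[9] flags=1010 LS?F → skip

FIX = (r1, 0xff)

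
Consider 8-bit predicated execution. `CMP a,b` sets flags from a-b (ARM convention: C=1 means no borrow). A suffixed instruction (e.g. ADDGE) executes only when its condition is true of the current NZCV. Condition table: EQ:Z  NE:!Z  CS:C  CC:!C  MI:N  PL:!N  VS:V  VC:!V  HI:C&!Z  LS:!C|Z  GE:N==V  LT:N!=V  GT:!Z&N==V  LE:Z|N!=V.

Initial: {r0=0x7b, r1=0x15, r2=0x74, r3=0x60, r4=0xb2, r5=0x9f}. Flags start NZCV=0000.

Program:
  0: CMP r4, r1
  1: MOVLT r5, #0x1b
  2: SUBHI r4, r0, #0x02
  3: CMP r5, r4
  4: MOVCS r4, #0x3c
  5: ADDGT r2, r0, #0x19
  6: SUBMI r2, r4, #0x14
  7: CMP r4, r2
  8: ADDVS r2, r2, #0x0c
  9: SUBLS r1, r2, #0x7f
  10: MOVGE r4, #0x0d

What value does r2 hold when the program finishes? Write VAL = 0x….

0: ✓ CMP  NZCV=1010
1: ✓ MOVLT  r5←0x1b
2: ✓ SUBHI  r4←0x79
3: ✓ CMP  NZCV=1000
4: · MOVCS
5: · ADDGT
6: ✓ SUBMI  r2←0x65
7: ✓ CMP  NZCV=0010
8: · ADDVS
9: · SUBLS
10: ✓ MOVGE  r4←0x0d

VAL = 0x65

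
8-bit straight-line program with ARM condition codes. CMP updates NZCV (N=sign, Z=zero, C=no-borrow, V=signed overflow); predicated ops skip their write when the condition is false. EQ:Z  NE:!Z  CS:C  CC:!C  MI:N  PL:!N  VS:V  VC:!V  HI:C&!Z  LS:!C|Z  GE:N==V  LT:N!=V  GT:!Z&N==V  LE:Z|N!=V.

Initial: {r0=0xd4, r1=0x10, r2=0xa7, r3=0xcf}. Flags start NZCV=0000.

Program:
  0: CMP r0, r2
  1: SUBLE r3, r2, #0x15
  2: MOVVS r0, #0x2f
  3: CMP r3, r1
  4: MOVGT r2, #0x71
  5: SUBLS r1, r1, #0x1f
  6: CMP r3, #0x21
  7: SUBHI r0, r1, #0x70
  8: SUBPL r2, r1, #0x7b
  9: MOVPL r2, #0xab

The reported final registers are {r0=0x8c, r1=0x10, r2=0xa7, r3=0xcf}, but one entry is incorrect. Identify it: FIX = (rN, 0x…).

[0] flags=0010 → (cmp)
[1] flags=0010 LE?F → skip
[2] flags=0010 VS?F → skip
[3] flags=1010 → (cmp)
[4] flags=1010 GT?F → skip
[5] flags=1010 LS?F → skip
[6] flags=1010 → (cmp)
[7] flags=1010 HI?T → r0=0xa0
[8] flags=1010 PL?F → skip
[9] flags=1010 PL?F → skip

FIX = (r0, 0xa0)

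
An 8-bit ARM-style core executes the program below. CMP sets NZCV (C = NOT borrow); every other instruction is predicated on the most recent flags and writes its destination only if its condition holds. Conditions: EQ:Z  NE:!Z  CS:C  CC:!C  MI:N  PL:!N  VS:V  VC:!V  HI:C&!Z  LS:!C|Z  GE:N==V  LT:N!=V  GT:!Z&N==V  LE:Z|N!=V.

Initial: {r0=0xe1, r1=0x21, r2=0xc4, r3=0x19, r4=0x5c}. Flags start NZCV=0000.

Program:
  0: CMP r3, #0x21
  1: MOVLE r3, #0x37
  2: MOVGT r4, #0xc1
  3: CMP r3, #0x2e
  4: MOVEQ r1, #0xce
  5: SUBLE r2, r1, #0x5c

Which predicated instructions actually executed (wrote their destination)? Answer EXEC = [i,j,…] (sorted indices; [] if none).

0: ✓ CMP  NZCV=1000
1: ✓ MOVLE  r3←0x37
2: · MOVGT
3: ✓ CMP  NZCV=0010
4: · MOVEQ
5: · SUBLE

EXEC = [1]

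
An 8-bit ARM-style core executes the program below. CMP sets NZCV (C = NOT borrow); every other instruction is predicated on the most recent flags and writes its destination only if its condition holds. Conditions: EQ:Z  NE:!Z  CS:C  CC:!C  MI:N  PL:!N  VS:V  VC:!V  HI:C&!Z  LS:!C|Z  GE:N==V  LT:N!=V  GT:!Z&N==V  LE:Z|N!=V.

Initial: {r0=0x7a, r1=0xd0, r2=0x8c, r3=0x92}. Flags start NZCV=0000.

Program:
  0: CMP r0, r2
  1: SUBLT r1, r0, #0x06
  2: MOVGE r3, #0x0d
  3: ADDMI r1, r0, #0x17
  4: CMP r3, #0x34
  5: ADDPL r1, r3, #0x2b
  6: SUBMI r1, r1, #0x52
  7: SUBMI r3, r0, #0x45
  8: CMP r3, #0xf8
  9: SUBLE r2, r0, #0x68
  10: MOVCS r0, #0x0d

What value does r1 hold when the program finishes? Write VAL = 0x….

VAL = 0x3f

0: ✓ CMP  NZCV=1001
1: · SUBLT
2: ✓ MOVGE  r3←0x0d
3: ✓ ADDMI  r1←0x91
4: ✓ CMP  NZCV=1000
5: · ADDPL
6: ✓ SUBMI  r1←0x3f
7: ✓ SUBMI  r3←0x35
8: ✓ CMP  NZCV=0000
9: · SUBLE
10: · MOVCS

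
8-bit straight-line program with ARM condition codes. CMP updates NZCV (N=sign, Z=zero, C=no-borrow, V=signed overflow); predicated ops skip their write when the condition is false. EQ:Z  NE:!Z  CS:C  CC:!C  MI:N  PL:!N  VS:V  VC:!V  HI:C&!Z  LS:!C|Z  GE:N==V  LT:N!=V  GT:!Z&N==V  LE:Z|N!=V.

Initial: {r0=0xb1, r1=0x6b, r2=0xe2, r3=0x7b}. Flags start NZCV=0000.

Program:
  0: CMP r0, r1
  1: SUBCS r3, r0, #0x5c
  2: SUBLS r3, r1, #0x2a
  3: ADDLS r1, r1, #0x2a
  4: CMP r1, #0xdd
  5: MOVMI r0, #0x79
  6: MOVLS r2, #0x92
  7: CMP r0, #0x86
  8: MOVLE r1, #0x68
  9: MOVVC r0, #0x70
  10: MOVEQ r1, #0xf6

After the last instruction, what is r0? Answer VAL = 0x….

[0] flags=0011 → (cmp)
[1] flags=0011 CS?T → r3=0x55
[2] flags=0011 LS?F → skip
[3] flags=0011 LS?F → skip
[4] flags=1001 → (cmp)
[5] flags=1001 MI?T → r0=0x79
[6] flags=1001 LS?T → r2=0x92
[7] flags=1001 → (cmp)
[8] flags=1001 LE?F → skip
[9] flags=1001 VC?F → skip
[10] flags=1001 EQ?F → skip

VAL = 0x79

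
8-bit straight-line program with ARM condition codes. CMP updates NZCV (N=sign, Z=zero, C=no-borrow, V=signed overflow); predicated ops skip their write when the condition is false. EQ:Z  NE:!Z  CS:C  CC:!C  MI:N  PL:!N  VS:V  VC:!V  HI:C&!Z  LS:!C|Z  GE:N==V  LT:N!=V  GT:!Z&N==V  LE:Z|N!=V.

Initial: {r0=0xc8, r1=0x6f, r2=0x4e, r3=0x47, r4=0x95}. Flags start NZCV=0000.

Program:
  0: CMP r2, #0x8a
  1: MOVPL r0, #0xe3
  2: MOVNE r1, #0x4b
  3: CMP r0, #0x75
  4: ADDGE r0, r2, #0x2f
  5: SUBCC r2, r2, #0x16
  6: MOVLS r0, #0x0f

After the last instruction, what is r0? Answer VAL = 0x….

[0] flags=1001 → (cmp)
[1] flags=1001 PL?F → skip
[2] flags=1001 NE?T → r1=0x4b
[3] flags=0011 → (cmp)
[4] flags=0011 GE?F → skip
[5] flags=0011 CC?F → skip
[6] flags=0011 LS?F → skip

VAL = 0xc8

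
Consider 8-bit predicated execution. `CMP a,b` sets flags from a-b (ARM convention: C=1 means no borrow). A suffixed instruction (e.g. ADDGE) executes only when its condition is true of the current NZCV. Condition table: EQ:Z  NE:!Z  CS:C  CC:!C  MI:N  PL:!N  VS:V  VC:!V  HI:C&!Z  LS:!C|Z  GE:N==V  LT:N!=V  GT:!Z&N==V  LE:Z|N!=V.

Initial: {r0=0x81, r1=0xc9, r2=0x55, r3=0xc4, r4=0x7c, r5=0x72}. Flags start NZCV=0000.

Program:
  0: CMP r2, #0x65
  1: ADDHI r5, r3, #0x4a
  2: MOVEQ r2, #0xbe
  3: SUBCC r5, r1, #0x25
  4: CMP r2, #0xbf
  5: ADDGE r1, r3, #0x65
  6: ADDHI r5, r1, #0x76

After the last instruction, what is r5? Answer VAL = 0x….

0: ✓ CMP  NZCV=1000
1: · ADDHI
2: · MOVEQ
3: ✓ SUBCC  r5←0xa4
4: ✓ CMP  NZCV=1001
5: ✓ ADDGE  r1←0x29
6: · ADDHI

VAL = 0xa4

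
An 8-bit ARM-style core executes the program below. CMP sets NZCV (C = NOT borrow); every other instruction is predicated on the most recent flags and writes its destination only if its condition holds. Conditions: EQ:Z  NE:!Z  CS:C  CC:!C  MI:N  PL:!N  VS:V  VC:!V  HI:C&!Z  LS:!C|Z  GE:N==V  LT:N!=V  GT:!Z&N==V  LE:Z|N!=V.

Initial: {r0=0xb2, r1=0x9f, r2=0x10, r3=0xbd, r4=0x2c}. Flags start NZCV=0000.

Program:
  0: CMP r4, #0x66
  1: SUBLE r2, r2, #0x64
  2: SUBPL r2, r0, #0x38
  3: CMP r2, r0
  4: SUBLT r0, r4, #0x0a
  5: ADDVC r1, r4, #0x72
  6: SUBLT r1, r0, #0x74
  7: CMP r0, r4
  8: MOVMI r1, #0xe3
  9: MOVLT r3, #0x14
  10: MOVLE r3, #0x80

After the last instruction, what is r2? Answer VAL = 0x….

VAL = 0xac

0: ✓ CMP  NZCV=1000
1: ✓ SUBLE  r2←0xac
2: · SUBPL
3: ✓ CMP  NZCV=1000
4: ✓ SUBLT  r0←0x22
5: ✓ ADDVC  r1←0x9e
6: ✓ SUBLT  r1←0xae
7: ✓ CMP  NZCV=1000
8: ✓ MOVMI  r1←0xe3
9: ✓ MOVLT  r3←0x14
10: ✓ MOVLE  r3←0x80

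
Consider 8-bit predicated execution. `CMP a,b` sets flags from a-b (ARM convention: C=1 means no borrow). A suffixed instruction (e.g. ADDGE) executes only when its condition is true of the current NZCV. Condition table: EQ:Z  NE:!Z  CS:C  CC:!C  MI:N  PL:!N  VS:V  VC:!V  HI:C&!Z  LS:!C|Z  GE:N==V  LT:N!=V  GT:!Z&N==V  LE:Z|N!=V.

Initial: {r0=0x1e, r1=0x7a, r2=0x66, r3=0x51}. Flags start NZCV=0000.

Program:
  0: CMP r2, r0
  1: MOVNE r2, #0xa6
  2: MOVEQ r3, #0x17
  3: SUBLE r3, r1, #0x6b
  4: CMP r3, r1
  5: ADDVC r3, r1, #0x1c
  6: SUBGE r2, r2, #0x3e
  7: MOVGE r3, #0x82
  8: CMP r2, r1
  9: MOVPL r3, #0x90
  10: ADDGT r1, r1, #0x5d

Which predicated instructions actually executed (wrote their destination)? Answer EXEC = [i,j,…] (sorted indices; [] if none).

EXEC = [1,5,9]

0: ✓ CMP  NZCV=0010
1: ✓ MOVNE  r2←0xa6
2: · MOVEQ
3: · SUBLE
4: ✓ CMP  NZCV=1000
5: ✓ ADDVC  r3←0x96
6: · SUBGE
7: · MOVGE
8: ✓ CMP  NZCV=0011
9: ✓ MOVPL  r3←0x90
10: · ADDGT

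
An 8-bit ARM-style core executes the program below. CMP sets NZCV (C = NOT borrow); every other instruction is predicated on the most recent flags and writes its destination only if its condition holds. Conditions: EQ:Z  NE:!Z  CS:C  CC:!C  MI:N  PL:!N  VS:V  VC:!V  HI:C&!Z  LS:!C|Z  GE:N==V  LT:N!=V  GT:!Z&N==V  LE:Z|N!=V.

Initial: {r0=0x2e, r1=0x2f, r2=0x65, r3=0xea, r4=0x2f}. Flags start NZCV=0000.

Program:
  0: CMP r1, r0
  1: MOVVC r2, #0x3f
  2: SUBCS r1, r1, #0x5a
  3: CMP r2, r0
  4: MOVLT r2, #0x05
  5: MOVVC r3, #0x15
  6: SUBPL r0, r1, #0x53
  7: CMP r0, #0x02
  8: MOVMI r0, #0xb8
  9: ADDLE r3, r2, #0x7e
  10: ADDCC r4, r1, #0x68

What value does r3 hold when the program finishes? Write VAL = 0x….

[0] flags=0010 → (cmp)
[1] flags=0010 VC?T → r2=0x3f
[2] flags=0010 CS?T → r1=0xd5
[3] flags=0010 → (cmp)
[4] flags=0010 LT?F → skip
[5] flags=0010 VC?T → r3=0x15
[6] flags=0010 PL?T → r0=0x82
[7] flags=1010 → (cmp)
[8] flags=1010 MI?T → r0=0xb8
[9] flags=1010 LE?T → r3=0xbd
[10] flags=1010 CC?F → skip

VAL = 0xbd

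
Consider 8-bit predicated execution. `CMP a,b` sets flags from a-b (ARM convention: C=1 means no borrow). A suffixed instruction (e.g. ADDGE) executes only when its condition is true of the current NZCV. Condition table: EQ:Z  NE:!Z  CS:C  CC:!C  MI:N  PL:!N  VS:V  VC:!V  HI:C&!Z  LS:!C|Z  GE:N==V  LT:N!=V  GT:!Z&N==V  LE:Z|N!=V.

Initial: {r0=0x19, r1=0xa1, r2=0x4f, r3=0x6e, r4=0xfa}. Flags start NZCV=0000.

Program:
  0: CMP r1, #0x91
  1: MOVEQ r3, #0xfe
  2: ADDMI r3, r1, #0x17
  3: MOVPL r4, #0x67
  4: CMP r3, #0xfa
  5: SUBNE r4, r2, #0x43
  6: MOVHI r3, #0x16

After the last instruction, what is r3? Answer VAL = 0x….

[0] flags=0010 → (cmp)
[1] flags=0010 EQ?F → skip
[2] flags=0010 MI?F → skip
[3] flags=0010 PL?T → r4=0x67
[4] flags=0000 → (cmp)
[5] flags=0000 NE?T → r4=0x0c
[6] flags=0000 HI?F → skip

VAL = 0x6e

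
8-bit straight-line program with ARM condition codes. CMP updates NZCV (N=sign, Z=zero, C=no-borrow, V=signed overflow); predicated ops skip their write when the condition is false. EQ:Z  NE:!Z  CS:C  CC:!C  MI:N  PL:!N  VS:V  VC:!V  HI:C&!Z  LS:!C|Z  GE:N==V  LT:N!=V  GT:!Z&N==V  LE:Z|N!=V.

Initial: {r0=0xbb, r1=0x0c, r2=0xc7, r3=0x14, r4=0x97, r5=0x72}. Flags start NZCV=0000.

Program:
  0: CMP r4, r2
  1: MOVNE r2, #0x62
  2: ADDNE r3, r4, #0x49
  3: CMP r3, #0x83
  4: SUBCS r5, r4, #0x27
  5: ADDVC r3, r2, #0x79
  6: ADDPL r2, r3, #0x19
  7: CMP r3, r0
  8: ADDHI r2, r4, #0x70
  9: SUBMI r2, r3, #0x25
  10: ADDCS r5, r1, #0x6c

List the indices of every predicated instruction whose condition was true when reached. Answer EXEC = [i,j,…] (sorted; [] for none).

EXEC = [1,2,4,5,6,8,10]

[0] flags=1000 → (cmp)
[1] flags=1000 NE?T → r2=0x62
[2] flags=1000 NE?T → r3=0xe0
[3] flags=0010 → (cmp)
[4] flags=0010 CS?T → r5=0x70
[5] flags=0010 VC?T → r3=0xdb
[6] flags=0010 PL?T → r2=0xf4
[7] flags=0010 → (cmp)
[8] flags=0010 HI?T → r2=0x07
[9] flags=0010 MI?F → skip
[10] flags=0010 CS?T → r5=0x78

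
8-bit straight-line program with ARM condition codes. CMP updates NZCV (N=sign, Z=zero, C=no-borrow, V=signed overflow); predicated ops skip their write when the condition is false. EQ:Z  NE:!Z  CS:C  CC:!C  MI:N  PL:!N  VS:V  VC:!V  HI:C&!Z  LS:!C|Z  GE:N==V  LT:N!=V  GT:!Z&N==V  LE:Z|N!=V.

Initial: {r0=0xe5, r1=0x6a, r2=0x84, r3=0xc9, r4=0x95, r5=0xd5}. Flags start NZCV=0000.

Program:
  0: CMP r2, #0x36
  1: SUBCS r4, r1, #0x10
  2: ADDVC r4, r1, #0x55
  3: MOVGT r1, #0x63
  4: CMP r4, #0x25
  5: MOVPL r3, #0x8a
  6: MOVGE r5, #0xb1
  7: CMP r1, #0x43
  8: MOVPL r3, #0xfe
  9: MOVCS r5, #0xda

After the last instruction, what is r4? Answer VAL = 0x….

VAL = 0x5a

[0] flags=0011 → (cmp)
[1] flags=0011 CS?T → r4=0x5a
[2] flags=0011 VC?F → skip
[3] flags=0011 GT?F → skip
[4] flags=0010 → (cmp)
[5] flags=0010 PL?T → r3=0x8a
[6] flags=0010 GE?T → r5=0xb1
[7] flags=0010 → (cmp)
[8] flags=0010 PL?T → r3=0xfe
[9] flags=0010 CS?T → r5=0xda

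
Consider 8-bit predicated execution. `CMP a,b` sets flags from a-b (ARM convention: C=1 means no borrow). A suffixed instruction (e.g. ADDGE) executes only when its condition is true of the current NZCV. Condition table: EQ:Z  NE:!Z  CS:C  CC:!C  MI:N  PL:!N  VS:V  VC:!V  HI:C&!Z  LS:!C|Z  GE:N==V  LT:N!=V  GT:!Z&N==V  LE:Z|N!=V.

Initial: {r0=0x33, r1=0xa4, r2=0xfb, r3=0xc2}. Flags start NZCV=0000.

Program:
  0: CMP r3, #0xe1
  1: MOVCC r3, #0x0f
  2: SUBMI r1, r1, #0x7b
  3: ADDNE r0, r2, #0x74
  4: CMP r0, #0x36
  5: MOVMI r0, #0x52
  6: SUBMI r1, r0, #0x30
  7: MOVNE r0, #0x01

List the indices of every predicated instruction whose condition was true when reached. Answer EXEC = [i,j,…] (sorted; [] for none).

0: ✓ CMP  NZCV=1000
1: ✓ MOVCC  r3←0x0f
2: ✓ SUBMI  r1←0x29
3: ✓ ADDNE  r0←0x6f
4: ✓ CMP  NZCV=0010
5: · MOVMI
6: · SUBMI
7: ✓ MOVNE  r0←0x01

EXEC = [1,2,3,7]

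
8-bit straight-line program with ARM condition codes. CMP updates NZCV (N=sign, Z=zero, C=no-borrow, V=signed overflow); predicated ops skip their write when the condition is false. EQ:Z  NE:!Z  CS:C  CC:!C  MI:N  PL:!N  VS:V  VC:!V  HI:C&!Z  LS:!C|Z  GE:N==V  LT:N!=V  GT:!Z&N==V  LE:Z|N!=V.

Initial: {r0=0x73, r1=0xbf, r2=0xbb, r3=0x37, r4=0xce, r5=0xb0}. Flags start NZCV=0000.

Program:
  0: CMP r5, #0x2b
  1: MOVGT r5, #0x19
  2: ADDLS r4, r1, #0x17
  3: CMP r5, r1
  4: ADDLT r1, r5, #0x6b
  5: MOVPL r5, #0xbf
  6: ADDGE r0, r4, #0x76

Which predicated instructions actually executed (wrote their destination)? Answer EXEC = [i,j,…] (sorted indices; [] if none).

EXEC = [4]

0: ✓ CMP  NZCV=1010
1: · MOVGT
2: · ADDLS
3: ✓ CMP  NZCV=1000
4: ✓ ADDLT  r1←0x1b
5: · MOVPL
6: · ADDGE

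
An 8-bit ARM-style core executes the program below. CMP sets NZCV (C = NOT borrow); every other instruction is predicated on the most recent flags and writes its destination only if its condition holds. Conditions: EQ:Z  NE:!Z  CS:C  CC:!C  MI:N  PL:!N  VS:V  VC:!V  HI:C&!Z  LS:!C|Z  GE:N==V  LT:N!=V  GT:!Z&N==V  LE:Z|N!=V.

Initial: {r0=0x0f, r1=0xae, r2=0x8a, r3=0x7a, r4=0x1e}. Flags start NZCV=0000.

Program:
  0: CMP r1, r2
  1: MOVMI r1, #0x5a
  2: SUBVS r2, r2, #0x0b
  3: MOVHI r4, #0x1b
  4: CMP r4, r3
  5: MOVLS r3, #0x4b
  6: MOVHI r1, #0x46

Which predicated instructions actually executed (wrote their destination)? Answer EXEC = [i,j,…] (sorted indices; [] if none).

EXEC = [3,5]

0: ✓ CMP  NZCV=0010
1: · MOVMI
2: · SUBVS
3: ✓ MOVHI  r4←0x1b
4: ✓ CMP  NZCV=1000
5: ✓ MOVLS  r3←0x4b
6: · MOVHI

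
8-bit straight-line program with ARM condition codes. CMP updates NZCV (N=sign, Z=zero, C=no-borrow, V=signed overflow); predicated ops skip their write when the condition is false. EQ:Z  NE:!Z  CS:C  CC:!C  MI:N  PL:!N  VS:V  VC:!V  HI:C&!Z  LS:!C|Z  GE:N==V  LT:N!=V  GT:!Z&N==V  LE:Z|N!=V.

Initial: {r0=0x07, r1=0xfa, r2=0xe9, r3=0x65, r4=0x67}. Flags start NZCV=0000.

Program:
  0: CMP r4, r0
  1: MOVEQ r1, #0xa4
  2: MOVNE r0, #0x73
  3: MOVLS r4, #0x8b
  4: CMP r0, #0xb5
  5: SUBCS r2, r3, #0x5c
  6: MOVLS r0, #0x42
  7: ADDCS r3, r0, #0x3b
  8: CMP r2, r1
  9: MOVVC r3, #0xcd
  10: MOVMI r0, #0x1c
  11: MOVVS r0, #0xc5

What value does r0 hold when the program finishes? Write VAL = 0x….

[0] flags=0010 → (cmp)
[1] flags=0010 EQ?F → skip
[2] flags=0010 NE?T → r0=0x73
[3] flags=0010 LS?F → skip
[4] flags=1001 → (cmp)
[5] flags=1001 CS?F → skip
[6] flags=1001 LS?T → r0=0x42
[7] flags=1001 CS?F → skip
[8] flags=1000 → (cmp)
[9] flags=1000 VC?T → r3=0xcd
[10] flags=1000 MI?T → r0=0x1c
[11] flags=1000 VS?F → skip

VAL = 0x1c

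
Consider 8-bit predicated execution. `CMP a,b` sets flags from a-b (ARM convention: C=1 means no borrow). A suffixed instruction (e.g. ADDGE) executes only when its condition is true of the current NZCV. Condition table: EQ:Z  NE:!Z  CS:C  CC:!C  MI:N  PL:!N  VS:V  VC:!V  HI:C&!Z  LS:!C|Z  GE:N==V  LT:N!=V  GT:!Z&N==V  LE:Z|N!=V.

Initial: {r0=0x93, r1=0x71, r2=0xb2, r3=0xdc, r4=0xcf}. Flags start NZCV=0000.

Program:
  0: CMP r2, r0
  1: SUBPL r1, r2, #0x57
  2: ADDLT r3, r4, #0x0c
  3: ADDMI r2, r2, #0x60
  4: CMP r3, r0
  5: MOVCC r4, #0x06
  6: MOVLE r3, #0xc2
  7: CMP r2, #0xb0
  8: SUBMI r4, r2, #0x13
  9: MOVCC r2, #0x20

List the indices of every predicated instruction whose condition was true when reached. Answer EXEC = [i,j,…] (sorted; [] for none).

[0] flags=0010 → (cmp)
[1] flags=0010 PL?T → r1=0x5b
[2] flags=0010 LT?F → skip
[3] flags=0010 MI?F → skip
[4] flags=0010 → (cmp)
[5] flags=0010 CC?F → skip
[6] flags=0010 LE?F → skip
[7] flags=0010 → (cmp)
[8] flags=0010 MI?F → skip
[9] flags=0010 CC?F → skip

EXEC = [1]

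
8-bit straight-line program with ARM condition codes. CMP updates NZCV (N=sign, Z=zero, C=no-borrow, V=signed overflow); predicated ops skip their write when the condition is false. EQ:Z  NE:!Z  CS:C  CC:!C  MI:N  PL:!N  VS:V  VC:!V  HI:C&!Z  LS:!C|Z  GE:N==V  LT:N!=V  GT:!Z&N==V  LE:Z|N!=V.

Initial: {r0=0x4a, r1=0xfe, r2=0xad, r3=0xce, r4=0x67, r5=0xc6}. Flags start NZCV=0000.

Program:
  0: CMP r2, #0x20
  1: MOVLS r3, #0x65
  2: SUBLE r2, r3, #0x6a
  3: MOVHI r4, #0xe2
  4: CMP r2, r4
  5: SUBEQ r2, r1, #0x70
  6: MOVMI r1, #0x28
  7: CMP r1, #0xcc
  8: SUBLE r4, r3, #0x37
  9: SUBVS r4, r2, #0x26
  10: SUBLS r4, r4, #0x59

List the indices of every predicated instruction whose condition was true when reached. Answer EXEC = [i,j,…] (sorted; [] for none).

[0] flags=1010 → (cmp)
[1] flags=1010 LS?F → skip
[2] flags=1010 LE?T → r2=0x64
[3] flags=1010 HI?T → r4=0xe2
[4] flags=1001 → (cmp)
[5] flags=1001 EQ?F → skip
[6] flags=1001 MI?T → r1=0x28
[7] flags=0000 → (cmp)
[8] flags=0000 LE?F → skip
[9] flags=0000 VS?F → skip
[10] flags=0000 LS?T → r4=0x89

EXEC = [2,3,6,10]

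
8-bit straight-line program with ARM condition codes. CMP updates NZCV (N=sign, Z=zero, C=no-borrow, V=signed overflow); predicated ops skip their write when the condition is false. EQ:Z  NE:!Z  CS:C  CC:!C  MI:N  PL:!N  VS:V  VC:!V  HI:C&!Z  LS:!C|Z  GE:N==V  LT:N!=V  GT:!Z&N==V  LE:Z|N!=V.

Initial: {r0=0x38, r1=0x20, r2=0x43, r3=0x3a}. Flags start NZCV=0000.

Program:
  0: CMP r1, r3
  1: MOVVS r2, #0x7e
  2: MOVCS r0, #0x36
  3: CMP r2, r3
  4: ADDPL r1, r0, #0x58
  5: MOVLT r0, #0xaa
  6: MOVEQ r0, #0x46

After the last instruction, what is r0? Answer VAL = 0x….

0: ✓ CMP  NZCV=1000
1: · MOVVS
2: · MOVCS
3: ✓ CMP  NZCV=0010
4: ✓ ADDPL  r1←0x90
5: · MOVLT
6: · MOVEQ

VAL = 0x38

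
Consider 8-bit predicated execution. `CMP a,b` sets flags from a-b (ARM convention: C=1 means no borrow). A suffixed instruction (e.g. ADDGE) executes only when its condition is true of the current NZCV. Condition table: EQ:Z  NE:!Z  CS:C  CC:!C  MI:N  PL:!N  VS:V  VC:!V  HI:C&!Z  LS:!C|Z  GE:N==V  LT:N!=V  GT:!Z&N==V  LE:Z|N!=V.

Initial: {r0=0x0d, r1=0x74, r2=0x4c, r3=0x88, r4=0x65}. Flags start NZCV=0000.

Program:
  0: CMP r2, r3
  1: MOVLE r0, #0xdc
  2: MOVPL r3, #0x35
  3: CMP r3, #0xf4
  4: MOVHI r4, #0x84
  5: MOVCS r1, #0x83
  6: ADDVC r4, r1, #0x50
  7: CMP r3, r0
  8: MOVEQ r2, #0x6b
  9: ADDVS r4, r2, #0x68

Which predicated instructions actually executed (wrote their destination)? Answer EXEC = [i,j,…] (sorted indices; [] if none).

EXEC = [6,9]

0: ✓ CMP  NZCV=1001
1: · MOVLE
2: · MOVPL
3: ✓ CMP  NZCV=1000
4: · MOVHI
5: · MOVCS
6: ✓ ADDVC  r4←0xc4
7: ✓ CMP  NZCV=0011
8: · MOVEQ
9: ✓ ADDVS  r4←0xb4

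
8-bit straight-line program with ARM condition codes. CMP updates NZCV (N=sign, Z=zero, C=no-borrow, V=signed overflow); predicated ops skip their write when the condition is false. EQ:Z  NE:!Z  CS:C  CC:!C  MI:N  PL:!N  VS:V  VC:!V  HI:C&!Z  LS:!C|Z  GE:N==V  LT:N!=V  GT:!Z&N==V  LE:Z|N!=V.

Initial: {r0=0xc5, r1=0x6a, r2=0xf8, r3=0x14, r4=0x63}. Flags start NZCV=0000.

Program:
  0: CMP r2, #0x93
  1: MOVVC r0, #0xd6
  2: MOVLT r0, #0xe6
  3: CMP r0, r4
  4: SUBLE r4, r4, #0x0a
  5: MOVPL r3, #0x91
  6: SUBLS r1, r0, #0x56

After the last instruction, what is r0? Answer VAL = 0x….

VAL = 0xd6

0: ✓ CMP  NZCV=0010
1: ✓ MOVVC  r0←0xd6
2: · MOVLT
3: ✓ CMP  NZCV=0011
4: ✓ SUBLE  r4←0x59
5: ✓ MOVPL  r3←0x91
6: · SUBLS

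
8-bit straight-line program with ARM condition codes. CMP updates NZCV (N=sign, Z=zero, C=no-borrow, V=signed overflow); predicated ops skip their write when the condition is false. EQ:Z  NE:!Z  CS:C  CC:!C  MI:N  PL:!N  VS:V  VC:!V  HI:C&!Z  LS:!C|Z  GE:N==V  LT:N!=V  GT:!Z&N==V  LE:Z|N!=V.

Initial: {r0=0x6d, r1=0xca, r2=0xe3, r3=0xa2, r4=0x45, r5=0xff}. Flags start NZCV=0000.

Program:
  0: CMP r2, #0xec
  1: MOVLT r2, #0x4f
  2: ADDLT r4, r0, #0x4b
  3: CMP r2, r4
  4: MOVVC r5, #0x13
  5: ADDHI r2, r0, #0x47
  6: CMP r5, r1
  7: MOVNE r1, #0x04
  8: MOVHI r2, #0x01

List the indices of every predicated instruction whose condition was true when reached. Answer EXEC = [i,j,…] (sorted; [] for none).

0: ✓ CMP  NZCV=1000
1: ✓ MOVLT  r2←0x4f
2: ✓ ADDLT  r4←0xb8
3: ✓ CMP  NZCV=1001
4: · MOVVC
5: · ADDHI
6: ✓ CMP  NZCV=0010
7: ✓ MOVNE  r1←0x04
8: ✓ MOVHI  r2←0x01

EXEC = [1,2,7,8]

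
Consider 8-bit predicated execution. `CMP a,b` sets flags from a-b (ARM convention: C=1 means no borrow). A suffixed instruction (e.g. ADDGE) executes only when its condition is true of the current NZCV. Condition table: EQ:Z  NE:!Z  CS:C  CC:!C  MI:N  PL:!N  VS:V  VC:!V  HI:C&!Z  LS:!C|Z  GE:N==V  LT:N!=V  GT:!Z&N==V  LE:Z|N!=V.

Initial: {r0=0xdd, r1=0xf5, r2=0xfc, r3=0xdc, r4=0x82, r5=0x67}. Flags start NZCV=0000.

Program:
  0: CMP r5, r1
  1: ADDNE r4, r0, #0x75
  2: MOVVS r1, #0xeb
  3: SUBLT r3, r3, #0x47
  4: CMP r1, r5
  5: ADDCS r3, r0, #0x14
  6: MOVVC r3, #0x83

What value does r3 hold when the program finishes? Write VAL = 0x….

0: ✓ CMP  NZCV=0000
1: ✓ ADDNE  r4←0x52
2: · MOVVS
3: · SUBLT
4: ✓ CMP  NZCV=1010
5: ✓ ADDCS  r3←0xf1
6: ✓ MOVVC  r3←0x83

VAL = 0x83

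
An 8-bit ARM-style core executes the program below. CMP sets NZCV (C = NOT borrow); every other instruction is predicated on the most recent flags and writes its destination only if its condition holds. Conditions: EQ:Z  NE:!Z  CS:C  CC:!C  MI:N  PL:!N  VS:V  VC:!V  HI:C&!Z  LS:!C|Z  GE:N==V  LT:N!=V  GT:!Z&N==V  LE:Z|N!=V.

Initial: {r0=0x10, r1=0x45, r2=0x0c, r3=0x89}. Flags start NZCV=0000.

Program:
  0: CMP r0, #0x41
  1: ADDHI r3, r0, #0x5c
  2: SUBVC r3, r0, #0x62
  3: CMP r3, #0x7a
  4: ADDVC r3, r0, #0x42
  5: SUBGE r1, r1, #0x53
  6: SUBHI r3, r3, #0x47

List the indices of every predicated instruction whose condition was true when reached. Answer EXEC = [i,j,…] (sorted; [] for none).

[0] flags=1000 → (cmp)
[1] flags=1000 HI?F → skip
[2] flags=1000 VC?T → r3=0xae
[3] flags=0011 → (cmp)
[4] flags=0011 VC?F → skip
[5] flags=0011 GE?F → skip
[6] flags=0011 HI?T → r3=0x67

EXEC = [2,6]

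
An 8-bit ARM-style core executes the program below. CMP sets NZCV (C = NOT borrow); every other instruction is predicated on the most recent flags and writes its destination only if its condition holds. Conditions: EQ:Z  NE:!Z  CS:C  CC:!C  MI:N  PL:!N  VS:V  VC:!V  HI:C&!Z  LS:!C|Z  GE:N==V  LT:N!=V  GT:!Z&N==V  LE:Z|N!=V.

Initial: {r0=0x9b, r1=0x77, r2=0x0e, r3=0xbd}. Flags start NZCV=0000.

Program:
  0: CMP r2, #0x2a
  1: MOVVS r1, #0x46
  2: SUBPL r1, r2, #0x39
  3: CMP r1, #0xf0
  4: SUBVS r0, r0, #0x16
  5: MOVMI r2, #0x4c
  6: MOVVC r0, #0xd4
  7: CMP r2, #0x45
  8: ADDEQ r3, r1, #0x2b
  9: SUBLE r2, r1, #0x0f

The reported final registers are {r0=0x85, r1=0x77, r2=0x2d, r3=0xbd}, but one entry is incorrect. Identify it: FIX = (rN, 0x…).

[0] flags=1000 → (cmp)
[1] flags=1000 VS?F → skip
[2] flags=1000 PL?F → skip
[3] flags=1001 → (cmp)
[4] flags=1001 VS?T → r0=0x85
[5] flags=1001 MI?T → r2=0x4c
[6] flags=1001 VC?F → skip
[7] flags=0010 → (cmp)
[8] flags=0010 EQ?F → skip
[9] flags=0010 LE?F → skip

FIX = (r2, 0x4c)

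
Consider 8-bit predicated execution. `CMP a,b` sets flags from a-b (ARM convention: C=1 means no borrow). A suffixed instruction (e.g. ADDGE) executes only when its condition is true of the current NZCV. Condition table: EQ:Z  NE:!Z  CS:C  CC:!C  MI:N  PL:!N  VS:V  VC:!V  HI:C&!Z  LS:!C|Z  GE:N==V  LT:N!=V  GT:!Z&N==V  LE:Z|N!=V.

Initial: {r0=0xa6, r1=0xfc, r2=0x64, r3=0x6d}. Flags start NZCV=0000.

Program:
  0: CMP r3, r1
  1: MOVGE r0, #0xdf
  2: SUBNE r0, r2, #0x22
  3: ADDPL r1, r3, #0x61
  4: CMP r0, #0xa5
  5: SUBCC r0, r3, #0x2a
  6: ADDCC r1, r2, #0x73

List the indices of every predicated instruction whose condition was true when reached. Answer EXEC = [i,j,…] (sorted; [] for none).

0: ✓ CMP  NZCV=0000
1: ✓ MOVGE  r0←0xdf
2: ✓ SUBNE  r0←0x42
3: ✓ ADDPL  r1←0xce
4: ✓ CMP  NZCV=1001
5: ✓ SUBCC  r0←0x43
6: ✓ ADDCC  r1←0xd7

EXEC = [1,2,3,5,6]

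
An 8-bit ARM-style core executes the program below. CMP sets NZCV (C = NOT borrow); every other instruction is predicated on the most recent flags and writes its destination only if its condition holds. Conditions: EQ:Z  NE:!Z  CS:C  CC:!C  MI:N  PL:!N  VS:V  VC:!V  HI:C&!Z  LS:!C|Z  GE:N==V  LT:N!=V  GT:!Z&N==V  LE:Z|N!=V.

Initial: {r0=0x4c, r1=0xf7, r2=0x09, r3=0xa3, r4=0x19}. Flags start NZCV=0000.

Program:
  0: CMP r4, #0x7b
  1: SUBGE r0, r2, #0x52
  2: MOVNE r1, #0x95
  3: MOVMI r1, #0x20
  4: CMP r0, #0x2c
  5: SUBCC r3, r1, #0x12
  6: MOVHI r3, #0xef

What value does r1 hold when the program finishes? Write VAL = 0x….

[0] flags=1000 → (cmp)
[1] flags=1000 GE?F → skip
[2] flags=1000 NE?T → r1=0x95
[3] flags=1000 MI?T → r1=0x20
[4] flags=0010 → (cmp)
[5] flags=0010 CC?F → skip
[6] flags=0010 HI?T → r3=0xef

VAL = 0x20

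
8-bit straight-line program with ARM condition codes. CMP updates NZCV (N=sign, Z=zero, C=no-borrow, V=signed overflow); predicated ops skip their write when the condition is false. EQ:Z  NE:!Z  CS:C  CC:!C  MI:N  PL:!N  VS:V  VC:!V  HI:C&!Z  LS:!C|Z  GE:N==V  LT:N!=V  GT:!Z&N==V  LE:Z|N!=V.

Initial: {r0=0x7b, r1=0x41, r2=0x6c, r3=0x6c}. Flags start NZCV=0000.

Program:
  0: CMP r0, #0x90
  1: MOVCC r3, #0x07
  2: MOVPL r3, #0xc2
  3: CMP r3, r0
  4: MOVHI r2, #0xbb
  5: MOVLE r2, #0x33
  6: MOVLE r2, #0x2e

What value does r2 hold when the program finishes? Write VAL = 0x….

VAL = 0x2e

[0] flags=1001 → (cmp)
[1] flags=1001 CC?T → r3=0x07
[2] flags=1001 PL?F → skip
[3] flags=1000 → (cmp)
[4] flags=1000 HI?F → skip
[5] flags=1000 LE?T → r2=0x33
[6] flags=1000 LE?T → r2=0x2e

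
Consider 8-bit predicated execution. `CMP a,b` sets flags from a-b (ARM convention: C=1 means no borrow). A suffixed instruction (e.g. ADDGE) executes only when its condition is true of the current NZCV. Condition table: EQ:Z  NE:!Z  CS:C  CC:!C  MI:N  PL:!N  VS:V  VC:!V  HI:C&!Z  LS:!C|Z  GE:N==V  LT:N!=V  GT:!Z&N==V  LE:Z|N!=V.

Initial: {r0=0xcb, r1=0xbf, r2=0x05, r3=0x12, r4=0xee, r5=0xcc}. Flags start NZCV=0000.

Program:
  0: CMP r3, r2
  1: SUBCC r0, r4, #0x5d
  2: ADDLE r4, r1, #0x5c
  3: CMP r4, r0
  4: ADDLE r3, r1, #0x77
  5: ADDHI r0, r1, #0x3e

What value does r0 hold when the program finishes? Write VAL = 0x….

0: ✓ CMP  NZCV=0010
1: · SUBCC
2: · ADDLE
3: ✓ CMP  NZCV=0010
4: · ADDLE
5: ✓ ADDHI  r0←0xfd

VAL = 0xfd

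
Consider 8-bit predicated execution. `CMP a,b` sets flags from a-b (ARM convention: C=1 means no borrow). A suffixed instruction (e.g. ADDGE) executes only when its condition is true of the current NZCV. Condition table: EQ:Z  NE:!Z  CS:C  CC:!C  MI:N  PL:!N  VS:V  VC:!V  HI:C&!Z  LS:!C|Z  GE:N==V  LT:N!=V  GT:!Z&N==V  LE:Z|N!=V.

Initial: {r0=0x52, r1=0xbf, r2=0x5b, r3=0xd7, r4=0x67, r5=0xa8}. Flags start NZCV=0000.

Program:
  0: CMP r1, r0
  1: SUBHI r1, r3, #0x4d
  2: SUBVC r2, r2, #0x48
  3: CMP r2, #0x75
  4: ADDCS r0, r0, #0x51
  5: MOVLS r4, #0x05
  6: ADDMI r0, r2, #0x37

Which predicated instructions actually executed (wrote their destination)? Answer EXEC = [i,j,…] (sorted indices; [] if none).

EXEC = [1,5,6]

0: ✓ CMP  NZCV=0011
1: ✓ SUBHI  r1←0x8a
2: · SUBVC
3: ✓ CMP  NZCV=1000
4: · ADDCS
5: ✓ MOVLS  r4←0x05
6: ✓ ADDMI  r0←0x92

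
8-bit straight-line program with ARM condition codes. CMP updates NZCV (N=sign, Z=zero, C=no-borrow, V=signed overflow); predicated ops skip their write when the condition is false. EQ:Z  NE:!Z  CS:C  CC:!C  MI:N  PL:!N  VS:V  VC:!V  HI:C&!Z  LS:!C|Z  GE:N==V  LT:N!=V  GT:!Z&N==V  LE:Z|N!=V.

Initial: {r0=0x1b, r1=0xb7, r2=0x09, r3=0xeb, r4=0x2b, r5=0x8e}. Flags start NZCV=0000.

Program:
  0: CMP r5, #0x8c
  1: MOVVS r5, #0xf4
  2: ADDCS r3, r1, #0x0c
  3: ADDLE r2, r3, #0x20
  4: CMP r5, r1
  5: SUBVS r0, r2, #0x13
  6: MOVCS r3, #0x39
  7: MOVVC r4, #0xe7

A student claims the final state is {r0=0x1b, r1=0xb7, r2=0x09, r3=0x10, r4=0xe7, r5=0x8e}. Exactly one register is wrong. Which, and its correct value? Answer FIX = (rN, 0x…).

0: ✓ CMP  NZCV=0010
1: · MOVVS
2: ✓ ADDCS  r3←0xc3
3: · ADDLE
4: ✓ CMP  NZCV=1000
5: · SUBVS
6: · MOVCS
7: ✓ MOVVC  r4←0xe7

FIX = (r3, 0xc3)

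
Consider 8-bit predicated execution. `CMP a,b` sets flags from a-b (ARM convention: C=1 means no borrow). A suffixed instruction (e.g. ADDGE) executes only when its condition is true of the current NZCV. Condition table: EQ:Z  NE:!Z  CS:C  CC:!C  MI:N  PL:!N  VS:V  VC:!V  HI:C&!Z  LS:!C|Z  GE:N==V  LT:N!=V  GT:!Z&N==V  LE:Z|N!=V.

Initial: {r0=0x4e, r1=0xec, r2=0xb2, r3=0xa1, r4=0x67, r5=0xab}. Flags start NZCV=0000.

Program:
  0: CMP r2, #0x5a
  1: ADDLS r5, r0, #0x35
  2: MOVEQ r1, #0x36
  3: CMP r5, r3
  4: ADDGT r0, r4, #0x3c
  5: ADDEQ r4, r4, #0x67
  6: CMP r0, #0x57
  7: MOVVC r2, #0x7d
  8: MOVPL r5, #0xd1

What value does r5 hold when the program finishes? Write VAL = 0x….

VAL = 0xd1

0: ✓ CMP  NZCV=0011
1: · ADDLS
2: · MOVEQ
3: ✓ CMP  NZCV=0010
4: ✓ ADDGT  r0←0xa3
5: · ADDEQ
6: ✓ CMP  NZCV=0011
7: · MOVVC
8: ✓ MOVPL  r5←0xd1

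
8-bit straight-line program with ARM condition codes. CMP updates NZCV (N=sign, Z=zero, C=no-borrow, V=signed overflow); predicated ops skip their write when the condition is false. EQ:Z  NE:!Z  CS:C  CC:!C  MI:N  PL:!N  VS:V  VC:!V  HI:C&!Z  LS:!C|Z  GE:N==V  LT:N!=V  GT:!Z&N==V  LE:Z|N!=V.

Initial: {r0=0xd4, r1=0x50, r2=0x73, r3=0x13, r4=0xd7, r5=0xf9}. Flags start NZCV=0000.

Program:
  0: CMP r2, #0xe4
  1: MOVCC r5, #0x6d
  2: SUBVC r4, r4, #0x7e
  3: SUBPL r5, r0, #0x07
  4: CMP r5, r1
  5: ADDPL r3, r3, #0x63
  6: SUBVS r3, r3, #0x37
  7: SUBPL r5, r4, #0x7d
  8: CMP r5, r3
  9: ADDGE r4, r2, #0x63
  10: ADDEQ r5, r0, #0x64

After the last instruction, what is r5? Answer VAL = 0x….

VAL = 0x5a

0: ✓ CMP  NZCV=1001
1: ✓ MOVCC  r5←0x6d
2: · SUBVC
3: · SUBPL
4: ✓ CMP  NZCV=0010
5: ✓ ADDPL  r3←0x76
6: · SUBVS
7: ✓ SUBPL  r5←0x5a
8: ✓ CMP  NZCV=1000
9: · ADDGE
10: · ADDEQ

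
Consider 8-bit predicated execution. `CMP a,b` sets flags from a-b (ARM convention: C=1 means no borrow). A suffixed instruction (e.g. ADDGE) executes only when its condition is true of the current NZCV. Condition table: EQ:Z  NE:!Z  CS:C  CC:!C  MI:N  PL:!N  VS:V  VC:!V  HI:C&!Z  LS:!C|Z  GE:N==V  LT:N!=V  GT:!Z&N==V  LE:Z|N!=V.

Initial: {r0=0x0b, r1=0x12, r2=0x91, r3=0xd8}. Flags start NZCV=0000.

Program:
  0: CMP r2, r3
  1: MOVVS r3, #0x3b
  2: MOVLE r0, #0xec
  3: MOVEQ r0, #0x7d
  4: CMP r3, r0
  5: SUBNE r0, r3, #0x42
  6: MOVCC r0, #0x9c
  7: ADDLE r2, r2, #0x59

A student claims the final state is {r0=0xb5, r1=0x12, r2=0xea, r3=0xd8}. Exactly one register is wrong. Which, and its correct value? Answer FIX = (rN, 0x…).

FIX = (r0, 0x9c)

0: ✓ CMP  NZCV=1000
1: · MOVVS
2: ✓ MOVLE  r0←0xec
3: · MOVEQ
4: ✓ CMP  NZCV=1000
5: ✓ SUBNE  r0←0x96
6: ✓ MOVCC  r0←0x9c
7: ✓ ADDLE  r2←0xea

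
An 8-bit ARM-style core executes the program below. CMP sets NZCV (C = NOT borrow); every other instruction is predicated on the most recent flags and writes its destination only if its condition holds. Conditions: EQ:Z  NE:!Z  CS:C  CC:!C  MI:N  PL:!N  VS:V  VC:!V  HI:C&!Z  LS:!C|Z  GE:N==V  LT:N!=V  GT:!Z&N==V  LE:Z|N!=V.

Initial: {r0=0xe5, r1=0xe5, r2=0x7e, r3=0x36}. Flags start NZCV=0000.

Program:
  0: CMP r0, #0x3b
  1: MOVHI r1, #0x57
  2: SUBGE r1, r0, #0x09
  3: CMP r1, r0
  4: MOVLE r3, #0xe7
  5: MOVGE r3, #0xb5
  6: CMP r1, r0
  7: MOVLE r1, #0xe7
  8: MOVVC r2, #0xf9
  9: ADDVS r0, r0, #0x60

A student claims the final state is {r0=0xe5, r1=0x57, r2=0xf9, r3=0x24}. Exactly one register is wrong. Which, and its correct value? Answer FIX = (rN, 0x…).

FIX = (r3, 0xb5)

0: ✓ CMP  NZCV=1010
1: ✓ MOVHI  r1←0x57
2: · SUBGE
3: ✓ CMP  NZCV=0000
4: · MOVLE
5: ✓ MOVGE  r3←0xb5
6: ✓ CMP  NZCV=0000
7: · MOVLE
8: ✓ MOVVC  r2←0xf9
9: · ADDVS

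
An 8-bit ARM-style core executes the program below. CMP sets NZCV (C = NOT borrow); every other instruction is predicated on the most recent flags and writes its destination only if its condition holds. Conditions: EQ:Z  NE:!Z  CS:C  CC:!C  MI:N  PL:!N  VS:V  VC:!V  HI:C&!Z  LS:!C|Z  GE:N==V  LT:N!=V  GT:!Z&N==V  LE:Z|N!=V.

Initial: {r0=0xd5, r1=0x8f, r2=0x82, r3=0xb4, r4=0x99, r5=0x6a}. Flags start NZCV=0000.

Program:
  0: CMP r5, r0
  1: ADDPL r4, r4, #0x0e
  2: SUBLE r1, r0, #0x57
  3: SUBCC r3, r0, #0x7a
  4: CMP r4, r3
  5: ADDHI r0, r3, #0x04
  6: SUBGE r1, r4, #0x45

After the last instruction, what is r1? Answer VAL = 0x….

[0] flags=1001 → (cmp)
[1] flags=1001 PL?F → skip
[2] flags=1001 LE?F → skip
[3] flags=1001 CC?T → r3=0x5b
[4] flags=0011 → (cmp)
[5] flags=0011 HI?T → r0=0x5f
[6] flags=0011 GE?F → skip

VAL = 0x8f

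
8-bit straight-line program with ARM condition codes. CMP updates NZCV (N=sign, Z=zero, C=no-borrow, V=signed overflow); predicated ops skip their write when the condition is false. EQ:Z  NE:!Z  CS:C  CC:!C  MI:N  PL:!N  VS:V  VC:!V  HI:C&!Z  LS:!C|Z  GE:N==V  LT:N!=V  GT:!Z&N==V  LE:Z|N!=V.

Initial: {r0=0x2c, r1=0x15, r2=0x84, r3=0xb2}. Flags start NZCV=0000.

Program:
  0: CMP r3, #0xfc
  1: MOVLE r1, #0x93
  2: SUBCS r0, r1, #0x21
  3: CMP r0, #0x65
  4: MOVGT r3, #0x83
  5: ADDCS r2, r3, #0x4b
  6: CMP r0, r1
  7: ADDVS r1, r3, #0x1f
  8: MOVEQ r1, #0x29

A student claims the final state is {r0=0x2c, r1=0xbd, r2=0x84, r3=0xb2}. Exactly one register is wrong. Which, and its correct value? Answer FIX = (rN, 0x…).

FIX = (r1, 0xd1)

0: ✓ CMP  NZCV=1000
1: ✓ MOVLE  r1←0x93
2: · SUBCS
3: ✓ CMP  NZCV=1000
4: · MOVGT
5: · ADDCS
6: ✓ CMP  NZCV=1001
7: ✓ ADDVS  r1←0xd1
8: · MOVEQ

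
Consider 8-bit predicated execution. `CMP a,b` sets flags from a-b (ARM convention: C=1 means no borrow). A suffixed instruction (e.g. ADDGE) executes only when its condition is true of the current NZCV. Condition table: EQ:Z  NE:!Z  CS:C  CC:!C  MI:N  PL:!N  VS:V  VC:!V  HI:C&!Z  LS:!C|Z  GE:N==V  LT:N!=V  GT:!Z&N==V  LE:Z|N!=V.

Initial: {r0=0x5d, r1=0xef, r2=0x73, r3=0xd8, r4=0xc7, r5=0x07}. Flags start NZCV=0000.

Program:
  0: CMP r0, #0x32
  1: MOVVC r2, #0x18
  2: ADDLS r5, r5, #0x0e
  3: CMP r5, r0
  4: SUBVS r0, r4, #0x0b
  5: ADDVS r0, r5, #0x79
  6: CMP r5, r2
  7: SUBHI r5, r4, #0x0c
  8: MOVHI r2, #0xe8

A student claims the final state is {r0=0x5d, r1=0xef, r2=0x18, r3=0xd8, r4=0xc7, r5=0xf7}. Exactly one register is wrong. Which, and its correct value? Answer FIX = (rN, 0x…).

FIX = (r5, 0x07)

[0] flags=0010 → (cmp)
[1] flags=0010 VC?T → r2=0x18
[2] flags=0010 LS?F → skip
[3] flags=1000 → (cmp)
[4] flags=1000 VS?F → skip
[5] flags=1000 VS?F → skip
[6] flags=1000 → (cmp)
[7] flags=1000 HI?F → skip
[8] flags=1000 HI?F → skip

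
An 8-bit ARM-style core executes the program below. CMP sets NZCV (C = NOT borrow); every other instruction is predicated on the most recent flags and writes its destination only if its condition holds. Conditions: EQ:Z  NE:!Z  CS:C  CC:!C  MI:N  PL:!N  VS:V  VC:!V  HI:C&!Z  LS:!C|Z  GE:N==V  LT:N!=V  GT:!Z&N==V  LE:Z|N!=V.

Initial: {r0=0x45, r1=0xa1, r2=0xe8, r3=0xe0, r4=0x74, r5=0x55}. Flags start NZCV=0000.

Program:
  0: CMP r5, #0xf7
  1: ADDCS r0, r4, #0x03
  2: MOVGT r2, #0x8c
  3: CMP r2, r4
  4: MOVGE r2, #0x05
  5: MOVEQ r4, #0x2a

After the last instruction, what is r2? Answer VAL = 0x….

VAL = 0x8c

0: ✓ CMP  NZCV=0000
1: · ADDCS
2: ✓ MOVGT  r2←0x8c
3: ✓ CMP  NZCV=0011
4: · MOVGE
5: · MOVEQ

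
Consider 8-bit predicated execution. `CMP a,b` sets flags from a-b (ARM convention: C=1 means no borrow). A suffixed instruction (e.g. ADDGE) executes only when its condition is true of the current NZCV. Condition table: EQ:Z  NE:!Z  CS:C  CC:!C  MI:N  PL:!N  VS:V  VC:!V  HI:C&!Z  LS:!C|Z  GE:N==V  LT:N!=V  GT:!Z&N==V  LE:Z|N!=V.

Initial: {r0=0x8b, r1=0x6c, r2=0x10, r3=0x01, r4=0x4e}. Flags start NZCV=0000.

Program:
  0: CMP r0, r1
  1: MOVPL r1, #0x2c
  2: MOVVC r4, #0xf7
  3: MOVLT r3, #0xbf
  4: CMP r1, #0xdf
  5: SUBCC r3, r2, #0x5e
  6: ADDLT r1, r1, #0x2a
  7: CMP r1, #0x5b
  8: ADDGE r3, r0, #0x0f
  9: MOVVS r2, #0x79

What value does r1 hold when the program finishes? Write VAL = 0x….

VAL = 0x2c

[0] flags=0011 → (cmp)
[1] flags=0011 PL?T → r1=0x2c
[2] flags=0011 VC?F → skip
[3] flags=0011 LT?T → r3=0xbf
[4] flags=0000 → (cmp)
[5] flags=0000 CC?T → r3=0xb2
[6] flags=0000 LT?F → skip
[7] flags=1000 → (cmp)
[8] flags=1000 GE?F → skip
[9] flags=1000 VS?F → skip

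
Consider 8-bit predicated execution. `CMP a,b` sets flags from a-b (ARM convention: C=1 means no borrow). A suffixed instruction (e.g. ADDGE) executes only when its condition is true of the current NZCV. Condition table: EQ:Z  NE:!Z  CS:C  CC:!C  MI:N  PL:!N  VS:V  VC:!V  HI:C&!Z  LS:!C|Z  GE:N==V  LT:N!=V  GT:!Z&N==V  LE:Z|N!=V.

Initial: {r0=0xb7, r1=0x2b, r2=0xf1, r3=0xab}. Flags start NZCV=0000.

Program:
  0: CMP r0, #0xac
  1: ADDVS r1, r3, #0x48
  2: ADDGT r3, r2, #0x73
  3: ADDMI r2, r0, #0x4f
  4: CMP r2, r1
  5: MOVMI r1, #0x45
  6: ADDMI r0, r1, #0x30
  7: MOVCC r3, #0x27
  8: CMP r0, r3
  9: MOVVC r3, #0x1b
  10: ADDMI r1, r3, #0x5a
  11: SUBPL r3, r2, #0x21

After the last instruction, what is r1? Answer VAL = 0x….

0: ✓ CMP  NZCV=0010
1: · ADDVS
2: ✓ ADDGT  r3←0x64
3: · ADDMI
4: ✓ CMP  NZCV=1010
5: ✓ MOVMI  r1←0x45
6: ✓ ADDMI  r0←0x75
7: · MOVCC
8: ✓ CMP  NZCV=0010
9: ✓ MOVVC  r3←0x1b
10: · ADDMI
11: ✓ SUBPL  r3←0xd0

VAL = 0x45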